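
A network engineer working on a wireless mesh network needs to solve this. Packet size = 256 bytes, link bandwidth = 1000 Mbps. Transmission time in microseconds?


Given: packet = 256 bytes, bandwidth = 1000 Mbps
Packet in bits = 256 * 8 = 2048 bits
Bandwidth = 1000 * 10^6 = 1000000000 bps
Time = 2048 / 1000000000 seconds
Time in us = 2048 * 10^6 / 1000000000 = 2.048

2.048


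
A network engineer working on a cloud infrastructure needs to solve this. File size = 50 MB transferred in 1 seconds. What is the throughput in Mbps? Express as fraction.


Given: file = 50 MB, time = 1 s
File in Mb = 50 * 8 = 400 Mb
Throughput = 400 / 1 Mbps
Throughput = 400 Mbps

400


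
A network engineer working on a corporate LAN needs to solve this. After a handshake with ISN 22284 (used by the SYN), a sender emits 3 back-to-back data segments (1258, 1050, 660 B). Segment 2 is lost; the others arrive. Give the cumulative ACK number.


SYN uses sequence number 22284; first data byte = ISN + 1 = 22285.
Segment 1: SEQ = 22285, len = 1258 B, covers [22285, 23542]
Segment 2: SEQ = 23543, len = 1050 B, covers [23543, 24592] [LOST]
Segment 3: SEQ = 24593, len = 660 B, covers [24593, 25252]
In-order data received: bytes [22285, 23542] (segments 1..1).
Segment 2 missing -> gap begins at byte 23543; later segments buffered out of order.
Cumulative ACK = next expected in-order byte = 22285 + 1258 = 23543

23543


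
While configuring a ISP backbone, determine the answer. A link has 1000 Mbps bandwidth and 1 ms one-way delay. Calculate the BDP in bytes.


Given: bandwidth = 1000 Mbps, delay = 1 ms
BDP in bits = 1000 * 10^6 * 1 / 1000
BDP in bits = 1000000
BDP in bytes = 1000000 / 8 = 125000

125000


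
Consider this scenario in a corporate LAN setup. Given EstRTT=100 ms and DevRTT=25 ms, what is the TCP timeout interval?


Given: EstRTT = 100 ms, DevRTT = 25 ms
Timeout = EstRTT + 4 * DevRTT
4 * DevRTT = 4 * 25 = 100
Timeout = 100 + 100 = 200 ms

200


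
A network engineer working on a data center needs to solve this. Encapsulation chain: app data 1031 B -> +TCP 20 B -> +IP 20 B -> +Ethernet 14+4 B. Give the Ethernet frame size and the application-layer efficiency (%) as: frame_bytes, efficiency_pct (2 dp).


TCP segment = 1031 + 20 = 1051 B
IP packet = 1051 + 20 = 1071 B
Ethernet frame = 1071 + 14 + 4 = 1089 B
Efficiency = app / frame = 1031 / 1089 = 0.946740 = 94.6740% -> 94.67% (2 dp)

1089, 94.67


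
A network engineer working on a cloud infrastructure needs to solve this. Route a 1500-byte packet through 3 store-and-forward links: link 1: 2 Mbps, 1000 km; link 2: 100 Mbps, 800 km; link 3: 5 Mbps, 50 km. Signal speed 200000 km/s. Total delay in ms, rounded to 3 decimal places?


Packet = 1500 bytes = 12000 bits. Store-and-forward: sum (t_trans + t_prop) per link.
Link 1: t_trans = 12000/(2*10^6) s = 6.0000 ms; t_prop = 1000/200000 s = 5.0000 ms; subtotal = 11.0000 ms
Link 2: t_trans = 12000/(100*10^6) s = 0.1200 ms; t_prop = 800/200000 s = 4.0000 ms; subtotal = 4.1200 ms
Link 3: t_trans = 12000/(5*10^6) s = 2.4000 ms; t_prop = 50/200000 s = 0.2500 ms; subtotal = 2.6500 ms
End-to-end = 11.0000 + 4.1200 + 2.6500 = 17.7700 ms -> 17.770 ms (3 dp)

17.770


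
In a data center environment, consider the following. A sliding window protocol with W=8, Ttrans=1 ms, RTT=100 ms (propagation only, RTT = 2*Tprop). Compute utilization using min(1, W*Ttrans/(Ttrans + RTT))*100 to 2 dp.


Given: W = 8, Ttrans = 1 ms, RTT = 100 ms (= 2 * Tprop, Tprop = 50 ms)
Cycle time = Ttrans + RTT = 1 + 100 = 101 ms (first packet sent until its ACK returns)
W * Ttrans = 8 * 1 = 8 ms of sending per cycle
W * Ttrans / (Ttrans + RTT) = 8 / 101 = 0.079208
U = min(1, 0.079208) = 0.079208
U% = 7.92%

7.92


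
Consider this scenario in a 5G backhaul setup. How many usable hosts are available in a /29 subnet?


Given: subnet mask /29
Host bits = 32 - 29 = 3
Total addresses = 2^3 = 8
Usable hosts = 8 - 2 (network + broadcast) = 6

6


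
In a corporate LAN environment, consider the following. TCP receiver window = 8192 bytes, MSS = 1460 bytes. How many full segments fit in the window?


Given: RWND = 8192 bytes, MSS = 1460 bytes
Full segments = floor(RWND / MSS)
Full segments = floor(8192 / 1460)
Full segments = floor(5.611) = 5

5


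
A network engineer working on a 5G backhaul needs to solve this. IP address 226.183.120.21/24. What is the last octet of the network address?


Given: IP = 226.183.120.21, prefix = /24
Subnet mask = 255.255.255.0
Last octet of IP: 21
Last octet of mask: 0
Network last octet = 21 AND 0 = 0

0


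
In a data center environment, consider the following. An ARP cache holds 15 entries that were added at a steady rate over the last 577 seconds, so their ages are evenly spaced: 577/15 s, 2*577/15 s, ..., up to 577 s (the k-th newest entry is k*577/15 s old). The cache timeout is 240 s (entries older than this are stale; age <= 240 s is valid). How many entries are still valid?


Ages are k * 577/15 s for k = 1..15 (spacing = 38.4667 s).
Entry k is valid iff k * 577/15 <= 240 iff k <= 15 * 240 / 577 = 6.2392
n_valid = floor(6.2392) = 6
(n_stale = 15 - 6 = 9)

6


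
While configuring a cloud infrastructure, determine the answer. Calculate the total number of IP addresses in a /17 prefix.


Given: CIDR prefix /17
Host bits = 32 - 17 = 15
Total addresses = 2^15 = 32768

32768


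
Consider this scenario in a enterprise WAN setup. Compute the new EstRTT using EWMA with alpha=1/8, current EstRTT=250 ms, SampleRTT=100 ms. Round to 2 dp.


Given: EstRTT = 250 ms, SampleRTT = 100 ms, alpha = 1/8
New EstRTT = (1 - alpha) * EstRTT + alpha * SampleRTT
(7/8) * 250 = 218.75
(1/8) * 100 = 12.5
New EstRTT = 218.75 + 12.5 = 231.25 ms -> 231.25 ms (2 dp)

231.25


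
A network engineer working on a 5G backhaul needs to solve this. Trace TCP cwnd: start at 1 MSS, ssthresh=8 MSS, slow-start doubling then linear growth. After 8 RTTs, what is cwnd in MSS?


RTT 0: cwnd = 1 MSS (initial)
RTT 1: cwnd = 2 MSS (slow start, doubled)
RTT 2: cwnd = 4 MSS (slow start, doubled)
RTT 3: cwnd = 8 MSS (slow start, doubled)
RTT 4: cwnd = 9 MSS (congestion avoidance, +1)
RTT 5: cwnd = 10 MSS (congestion avoidance, +1)
RTT 6: cwnd = 11 MSS (congestion avoidance, +1)
RTT 7: cwnd = 12 MSS (congestion avoidance, +1)
RTT 8: cwnd = 13 MSS (congestion avoidance, +1)

13


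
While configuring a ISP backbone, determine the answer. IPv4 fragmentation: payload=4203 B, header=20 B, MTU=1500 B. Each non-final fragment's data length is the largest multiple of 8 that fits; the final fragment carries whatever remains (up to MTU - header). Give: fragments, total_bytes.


Max data per non-final fragment = floor((MTU - header)/8)*8 = floor((1500 - 20)/8)*8 = floor(1480/8)*8 = 1480 B
Final fragment needs no 8-byte alignment: it can carry up to MTU - header = 1480 B
Non-final fragments needed = ceil((payload - 1480) / 1480) = ceil(2723/1480) = ceil(1.8399) = 2
Number of fragments = 2 + 1 = 3
Fragment sizes (data): 2 * 1480 B + 1243 B (last, 1243 <= 1480 OK)
Total bytes sent = payload + n_frags * header = 4203 + 3*20 = 4203 + 60 = 4263 B

3, 4263


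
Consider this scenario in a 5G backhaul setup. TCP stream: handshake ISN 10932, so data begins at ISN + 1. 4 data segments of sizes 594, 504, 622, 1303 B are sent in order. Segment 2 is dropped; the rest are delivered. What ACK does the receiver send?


SYN uses sequence number 10932; first data byte = ISN + 1 = 10933.
Segment 1: SEQ = 10933, len = 594 B, covers [10933, 11526]
Segment 2: SEQ = 11527, len = 504 B, covers [11527, 12030] [LOST]
Segment 3: SEQ = 12031, len = 622 B, covers [12031, 12652]
Segment 4: SEQ = 12653, len = 1303 B, covers [12653, 13955]
In-order data received: bytes [10933, 11526] (segments 1..1).
Segment 2 missing -> gap begins at byte 11527; later segments buffered out of order.
Cumulative ACK = next expected in-order byte = 10933 + 594 = 11527

11527


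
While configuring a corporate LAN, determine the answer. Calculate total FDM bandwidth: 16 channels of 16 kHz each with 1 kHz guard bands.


Given: 16 channels, 16 kHz each, guard = 1 kHz
Channel bandwidth = 16 * 16 = 256 kHz
Guard bands = 15 gaps * 1 kHz = 15 kHz
Total = 256 + 15 = 271 kHz

271


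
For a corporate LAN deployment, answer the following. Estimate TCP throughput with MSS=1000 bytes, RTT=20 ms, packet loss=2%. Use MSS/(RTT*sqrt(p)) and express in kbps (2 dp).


Given: MSS = 1000 bytes, RTT = 20 ms, loss = 2%
RTT in seconds = 20 / 1000 = 0.02
Loss rate = 2% = 0.02
sqrt(loss) = sqrt(0.02) = 0.141421356237
Throughput (bytes/s) = 1000 / (0.02 * 0.141421356237) = 353553.3906
Throughput (kbps) = 353553.3906 * 8 / 1000 = 2828.427125 -> 2828.43 kbps (2 dp)

2828.43


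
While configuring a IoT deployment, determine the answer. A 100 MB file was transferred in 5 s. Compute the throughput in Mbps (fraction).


Given: file = 100 MB, time = 5 s
File in Mb = 100 * 8 = 800 Mb
Throughput = 800 / 5 Mbps
Throughput = 160 Mbps

160


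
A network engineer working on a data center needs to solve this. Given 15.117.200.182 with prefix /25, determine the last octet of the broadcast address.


Given: IP = 15.117.200.182, prefix = /25
Host bits = 32 - 25 = 7
Network last octet = 182 AND mask = 128
Host part size = 2^7 - 1 = 127
Broadcast last octet = 128 OR 127 = 255

255


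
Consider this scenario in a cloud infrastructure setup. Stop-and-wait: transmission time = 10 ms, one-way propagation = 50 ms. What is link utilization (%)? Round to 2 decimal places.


Given: Ttrans = 10 ms, Tprop = 50 ms
RTT = 2 * Tprop = 2 * 50 = 100 ms
U = Ttrans / (Ttrans + RTT)
U = 10 / (10 + 100)
U = 10 / 110 = 0.090909
U% = 9.09%

9.09


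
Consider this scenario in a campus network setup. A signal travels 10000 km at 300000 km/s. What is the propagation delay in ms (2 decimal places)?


Given: distance = 10000 km, speed = 300000 km/s
Delay = distance / speed = 10000 / 300000 seconds
Delay in ms = 10000 * 1000 / 300000
Delay = 33.3333 ms
Rounded to 2 dp = 33.33 ms

33.33


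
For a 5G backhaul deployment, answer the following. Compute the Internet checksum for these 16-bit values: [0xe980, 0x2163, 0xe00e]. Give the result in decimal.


Given words: [0xe980, 0x2163, 0xe00e]
Step 1: Sum all words
Raw sum = 59776 + 8547 + 57358 = 125681
Step 2: Fold carry: (60145 + 1) = 60146
One's complement = ~60146 & 0xFFFF = 5389

5389


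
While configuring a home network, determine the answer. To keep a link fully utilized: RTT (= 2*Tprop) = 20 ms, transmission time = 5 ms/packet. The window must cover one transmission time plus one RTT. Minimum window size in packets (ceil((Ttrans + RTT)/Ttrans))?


Given: Ttrans = 5 ms, RTT = 20 ms (= 2 * Tprop, Tprop = 10 ms)
Time until first ACK returns = Ttrans + RTT = 5 + 20 = 25 ms
Need W * Ttrans >= Ttrans + RTT  ->  W >= (Ttrans + RTT) / Ttrans
(Ttrans + RTT) / Ttrans = 25 / 5 = 5
W_min = ceil(5) = 5

5


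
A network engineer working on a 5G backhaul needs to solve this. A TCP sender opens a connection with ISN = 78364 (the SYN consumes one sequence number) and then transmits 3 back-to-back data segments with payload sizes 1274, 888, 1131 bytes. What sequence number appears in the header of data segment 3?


The SYN occupies sequence number ISN = 78364, so the first data byte is ISN + 1 = 78365.
SEQ of data segment i = (ISN + 1) + sum of payload sizes of segments 1..i-1.
Segment 1: SEQ = 78365, payload = 1274 bytes
Segment 2: SEQ = 79639, payload = 888 bytes
Segment 3: SEQ = 80527, payload = 1131 bytes
SEQ of segment 3 = 78365 + 1274 + 888 = 80527

80527


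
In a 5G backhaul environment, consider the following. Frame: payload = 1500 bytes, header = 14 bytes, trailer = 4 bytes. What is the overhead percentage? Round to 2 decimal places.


Given: payload = 1500 B, header = 14 B, trailer = 4 B
Overhead bytes = header + trailer = 14 + 4 = 18
Total frame = payload + overhead = 1500 + 18 = 1518
Overhead % = 18 / 1518 * 100 = 1.1858% -> 1.19% (2 dp)

1.19


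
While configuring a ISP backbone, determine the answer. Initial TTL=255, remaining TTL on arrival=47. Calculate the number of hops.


Given: initial TTL = 255, received TTL = 47
Hops = initial TTL - received TTL
Hops = 255 - 47 = 208

208


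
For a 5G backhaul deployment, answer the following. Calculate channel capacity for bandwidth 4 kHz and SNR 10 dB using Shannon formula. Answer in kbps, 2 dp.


Given: B = 4 kHz, SNR = 10 dB
SNR linear = 10^(10/10) = 10
1 + SNR = 11
log2(11) = 3.4594316186
C = 4 * 1000 * 3.4594316186 = 13837.7265 bps
C = 13.837726 kbps -> 13.84 kbps (2 dp)

13.84


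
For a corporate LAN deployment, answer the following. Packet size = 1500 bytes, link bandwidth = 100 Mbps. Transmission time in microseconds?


Given: packet = 1500 bytes, bandwidth = 100 Mbps
Packet in bits = 1500 * 8 = 12000 bits
Bandwidth = 100 * 10^6 = 100000000 bps
Time = 12000 / 100000000 seconds
Time in us = 12000 * 10^6 / 100000000 = 120

120


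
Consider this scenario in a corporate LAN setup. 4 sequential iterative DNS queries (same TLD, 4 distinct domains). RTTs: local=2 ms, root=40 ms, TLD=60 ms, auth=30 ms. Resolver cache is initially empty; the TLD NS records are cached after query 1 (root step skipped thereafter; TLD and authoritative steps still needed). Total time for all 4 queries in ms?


Lookup 1 (cold cache): local + root + TLD + auth = 2 + 40 + 60 + 30 = 132 ms
Lookups 2..4 (TLD NS cached -> skip root; new domain -> still ask TLD and auth): local + TLD + auth = 2 + 60 + 30 = 92 ms each
Remaining 3 lookups: 3 * 92 = 276 ms
Total = 132 + 276 = 408 ms

408


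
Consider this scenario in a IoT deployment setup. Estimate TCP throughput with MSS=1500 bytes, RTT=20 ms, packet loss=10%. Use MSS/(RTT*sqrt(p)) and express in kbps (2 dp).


Given: MSS = 1500 bytes, RTT = 20 ms, loss = 10%
RTT in seconds = 20 / 1000 = 0.02
Loss rate = 10% = 0.1
sqrt(loss) = sqrt(0.1) = 0.316227766017
Throughput (bytes/s) = 1500 / (0.02 * 0.316227766017) = 237170.8245
Throughput (kbps) = 237170.8245 * 8 / 1000 = 1897.366596 -> 1897.37 kbps (2 dp)

1897.37


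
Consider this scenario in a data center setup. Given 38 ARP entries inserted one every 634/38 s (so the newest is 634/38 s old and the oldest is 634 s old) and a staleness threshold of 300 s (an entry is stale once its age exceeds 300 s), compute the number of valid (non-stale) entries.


Ages are k * 634/38 s for k = 1..38 (spacing = 16.6842 s).
Entry k is valid iff k * 634/38 <= 300 iff k <= 38 * 300 / 634 = 17.9811
n_valid = floor(17.9811) = 17
(n_stale = 38 - 17 = 21)

17


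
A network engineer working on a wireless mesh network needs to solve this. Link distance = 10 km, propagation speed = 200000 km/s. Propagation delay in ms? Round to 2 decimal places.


Given: distance = 10 km, speed = 200000 km/s
Delay = distance / speed = 10 / 200000 seconds
Delay in ms = 10 * 1000 / 200000
Delay = 0.0500 ms
Rounded to 2 dp = 0.05 ms

0.05


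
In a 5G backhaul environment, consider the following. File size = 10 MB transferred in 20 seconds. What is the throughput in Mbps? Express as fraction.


Given: file = 10 MB, time = 20 s
File in Mb = 10 * 8 = 80 Mb
Throughput = 80 / 20 Mbps
Throughput = 4 Mbps

4


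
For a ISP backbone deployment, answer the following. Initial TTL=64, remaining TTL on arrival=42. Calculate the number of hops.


Given: initial TTL = 64, received TTL = 42
Hops = initial TTL - received TTL
Hops = 64 - 42 = 22

22


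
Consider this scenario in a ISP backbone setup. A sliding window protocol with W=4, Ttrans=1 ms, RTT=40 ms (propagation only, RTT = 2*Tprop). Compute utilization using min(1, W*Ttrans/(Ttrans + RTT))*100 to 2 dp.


Given: W = 4, Ttrans = 1 ms, RTT = 40 ms (= 2 * Tprop, Tprop = 20 ms)
Cycle time = Ttrans + RTT = 1 + 40 = 41 ms (first packet sent until its ACK returns)
W * Ttrans = 4 * 1 = 4 ms of sending per cycle
W * Ttrans / (Ttrans + RTT) = 4 / 41 = 0.097561
U = min(1, 0.097561) = 0.097561
U% = 9.76%

9.76


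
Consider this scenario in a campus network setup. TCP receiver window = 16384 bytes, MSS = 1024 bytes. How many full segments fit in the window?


Given: RWND = 16384 bytes, MSS = 1024 bytes
Full segments = floor(RWND / MSS)
Full segments = floor(16384 / 1024)
Full segments = floor(16.0) = 16

16


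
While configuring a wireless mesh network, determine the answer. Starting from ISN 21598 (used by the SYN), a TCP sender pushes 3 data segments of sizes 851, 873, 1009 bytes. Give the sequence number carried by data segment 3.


The SYN occupies sequence number ISN = 21598, so the first data byte is ISN + 1 = 21599.
SEQ of data segment i = (ISN + 1) + sum of payload sizes of segments 1..i-1.
Segment 1: SEQ = 21599, payload = 851 bytes
Segment 2: SEQ = 22450, payload = 873 bytes
Segment 3: SEQ = 23323, payload = 1009 bytes
SEQ of segment 3 = 21599 + 851 + 873 = 23323

23323


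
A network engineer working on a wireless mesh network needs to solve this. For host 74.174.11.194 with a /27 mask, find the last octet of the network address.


Given: IP = 74.174.11.194, prefix = /27
Subnet mask = 255.255.255.224
Last octet of IP: 194
Last octet of mask: 224
Network last octet = 194 AND 224 = 192

192


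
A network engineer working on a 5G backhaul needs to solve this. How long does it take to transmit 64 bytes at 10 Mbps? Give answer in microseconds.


Given: packet = 64 bytes, bandwidth = 10 Mbps
Packet in bits = 64 * 8 = 512 bits
Bandwidth = 10 * 10^6 = 10000000 bps
Time = 512 / 10000000 seconds
Time in us = 512 * 10^6 / 10000000 = 51.2

51.2


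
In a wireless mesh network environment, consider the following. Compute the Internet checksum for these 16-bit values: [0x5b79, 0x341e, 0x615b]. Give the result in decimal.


Given words: [0x5b79, 0x341e, 0x615b]
Step 1: Sum all words
Raw sum = 23417 + 13342 + 24923 = 61682
One's complement = ~61682 & 0xFFFF = 3853

3853


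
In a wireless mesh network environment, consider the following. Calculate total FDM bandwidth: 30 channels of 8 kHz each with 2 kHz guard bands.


Given: 30 channels, 8 kHz each, guard = 2 kHz
Channel bandwidth = 30 * 8 = 240 kHz
Guard bands = 29 gaps * 2 kHz = 58 kHz
Total = 240 + 58 = 298 kHz

298


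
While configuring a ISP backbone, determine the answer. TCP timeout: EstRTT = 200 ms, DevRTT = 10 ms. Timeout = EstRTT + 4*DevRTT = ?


Given: EstRTT = 200 ms, DevRTT = 10 ms
Timeout = EstRTT + 4 * DevRTT
4 * DevRTT = 4 * 10 = 40
Timeout = 200 + 40 = 240 ms

240


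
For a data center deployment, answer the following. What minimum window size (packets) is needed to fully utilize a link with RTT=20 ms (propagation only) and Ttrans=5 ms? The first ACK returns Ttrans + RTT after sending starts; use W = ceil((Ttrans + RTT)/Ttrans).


Given: Ttrans = 5 ms, RTT = 20 ms (= 2 * Tprop, Tprop = 10 ms)
Time until first ACK returns = Ttrans + RTT = 5 + 20 = 25 ms
Need W * Ttrans >= Ttrans + RTT  ->  W >= (Ttrans + RTT) / Ttrans
(Ttrans + RTT) / Ttrans = 25 / 5 = 5
W_min = ceil(5) = 5

5


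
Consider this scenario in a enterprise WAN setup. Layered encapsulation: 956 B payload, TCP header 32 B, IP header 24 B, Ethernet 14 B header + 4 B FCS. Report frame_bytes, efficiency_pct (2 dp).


TCP segment = 956 + 32 = 988 B
IP packet = 988 + 24 = 1012 B
Ethernet frame = 1012 + 14 + 4 = 1030 B
Efficiency = app / frame = 956 / 1030 = 0.928155 = 92.8155% -> 92.82% (2 dp)

1030, 92.82


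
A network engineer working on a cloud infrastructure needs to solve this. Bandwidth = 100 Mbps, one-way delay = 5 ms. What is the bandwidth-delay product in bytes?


Given: bandwidth = 100 Mbps, delay = 5 ms
BDP in bits = 100 * 10^6 * 5 / 1000
BDP in bits = 500000
BDP in bytes = 500000 / 8 = 62500

62500


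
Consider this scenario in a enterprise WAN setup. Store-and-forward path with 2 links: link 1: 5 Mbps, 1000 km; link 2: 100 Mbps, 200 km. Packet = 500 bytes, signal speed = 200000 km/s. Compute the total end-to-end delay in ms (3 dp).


Packet = 500 bytes = 4000 bits. Store-and-forward: sum (t_trans + t_prop) per link.
Link 1: t_trans = 4000/(5*10^6) s = 0.8000 ms; t_prop = 1000/200000 s = 5.0000 ms; subtotal = 5.8000 ms
Link 2: t_trans = 4000/(100*10^6) s = 0.0400 ms; t_prop = 200/200000 s = 1.0000 ms; subtotal = 1.0400 ms
End-to-end = 5.8000 + 1.0400 = 6.8400 ms -> 6.840 ms (3 dp)

6.840


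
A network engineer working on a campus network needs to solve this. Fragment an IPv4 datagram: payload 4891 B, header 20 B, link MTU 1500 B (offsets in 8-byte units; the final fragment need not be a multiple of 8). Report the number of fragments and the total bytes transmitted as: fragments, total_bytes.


Max data per non-final fragment = floor((MTU - header)/8)*8 = floor((1500 - 20)/8)*8 = floor(1480/8)*8 = 1480 B
Final fragment needs no 8-byte alignment: it can carry up to MTU - header = 1480 B
Non-final fragments needed = ceil((payload - 1480) / 1480) = ceil(3411/1480) = ceil(2.3047) = 3
Number of fragments = 3 + 1 = 4
Fragment sizes (data): 3 * 1480 B + 451 B (last, 451 <= 1480 OK)
Total bytes sent = payload + n_frags * header = 4891 + 4*20 = 4891 + 80 = 4971 B

4, 4971


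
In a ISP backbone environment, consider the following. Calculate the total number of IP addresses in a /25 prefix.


Given: CIDR prefix /25
Host bits = 32 - 25 = 7
Total addresses = 2^7 = 128

128


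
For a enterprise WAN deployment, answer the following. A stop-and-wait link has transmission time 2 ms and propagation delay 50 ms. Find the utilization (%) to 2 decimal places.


Given: Ttrans = 2 ms, Tprop = 50 ms
RTT = 2 * Tprop = 2 * 50 = 100 ms
U = Ttrans / (Ttrans + RTT)
U = 2 / (2 + 100)
U = 2 / 102 = 0.019608
U% = 1.96%

1.96


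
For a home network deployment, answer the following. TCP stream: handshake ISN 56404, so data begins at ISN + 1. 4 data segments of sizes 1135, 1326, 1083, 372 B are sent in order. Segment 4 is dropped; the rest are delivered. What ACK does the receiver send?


SYN uses sequence number 56404; first data byte = ISN + 1 = 56405.
Segment 1: SEQ = 56405, len = 1135 B, covers [56405, 57539]
Segment 2: SEQ = 57540, len = 1326 B, covers [57540, 58865]
Segment 3: SEQ = 58866, len = 1083 B, covers [58866, 59948]
Segment 4: SEQ = 59949, len = 372 B, covers [59949, 60320] [LOST]
In-order data received: bytes [56405, 59948] (segments 1..3).
Segment 4 missing -> gap begins at byte 59949.
Cumulative ACK = next expected in-order byte = 56405 + 1135 + 1326 + 1083 = 59949

59949


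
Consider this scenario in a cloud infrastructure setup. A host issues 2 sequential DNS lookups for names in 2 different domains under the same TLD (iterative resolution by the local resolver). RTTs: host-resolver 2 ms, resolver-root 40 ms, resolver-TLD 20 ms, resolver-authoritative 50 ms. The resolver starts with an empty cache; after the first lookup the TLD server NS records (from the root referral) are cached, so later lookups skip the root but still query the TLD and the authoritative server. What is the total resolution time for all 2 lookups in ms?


Lookup 1 (cold cache): local + root + TLD + auth = 2 + 40 + 20 + 50 = 112 ms
Lookups 2..2 (TLD NS cached -> skip root; new domain -> still ask TLD and auth): local + TLD + auth = 2 + 20 + 50 = 72 ms each
Remaining 1 lookups: 1 * 72 = 72 ms
Total = 112 + 72 = 184 ms

184


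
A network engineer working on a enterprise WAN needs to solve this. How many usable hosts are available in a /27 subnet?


Given: subnet mask /27
Host bits = 32 - 27 = 5
Total addresses = 2^5 = 32
Usable hosts = 32 - 2 (network + broadcast) = 30

30


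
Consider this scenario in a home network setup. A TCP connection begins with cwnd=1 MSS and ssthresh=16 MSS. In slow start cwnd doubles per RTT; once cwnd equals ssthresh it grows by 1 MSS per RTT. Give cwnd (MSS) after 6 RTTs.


RTT 0: cwnd = 1 MSS (initial)
RTT 1: cwnd = 2 MSS (slow start, doubled)
RTT 2: cwnd = 4 MSS (slow start, doubled)
RTT 3: cwnd = 8 MSS (slow start, doubled)
RTT 4: cwnd = 16 MSS (slow start, doubled)
RTT 5: cwnd = 17 MSS (congestion avoidance, +1)
RTT 6: cwnd = 18 MSS (congestion avoidance, +1)

18


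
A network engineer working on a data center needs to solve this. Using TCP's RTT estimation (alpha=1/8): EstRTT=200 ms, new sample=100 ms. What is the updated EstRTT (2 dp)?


Given: EstRTT = 200 ms, SampleRTT = 100 ms, alpha = 1/8
New EstRTT = (1 - alpha) * EstRTT + alpha * SampleRTT
(7/8) * 200 = 175
(1/8) * 100 = 12.5
New EstRTT = 175 + 12.5 = 187.5 ms -> 187.50 ms (2 dp)

187.50


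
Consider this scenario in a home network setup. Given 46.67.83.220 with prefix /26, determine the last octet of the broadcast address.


Given: IP = 46.67.83.220, prefix = /26
Host bits = 32 - 26 = 6
Network last octet = 220 AND mask = 192
Host part size = 2^6 - 1 = 63
Broadcast last octet = 192 OR 63 = 255

255


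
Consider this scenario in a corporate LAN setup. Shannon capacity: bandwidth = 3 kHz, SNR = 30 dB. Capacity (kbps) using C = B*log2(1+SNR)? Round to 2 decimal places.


Given: B = 3 kHz, SNR = 30 dB
SNR linear = 10^(30/10) = 1000
1 + SNR = 1001
log2(1001) = 9.9672262588
C = 3 * 1000 * 9.9672262588 = 29901.6788 bps
C = 29.901679 kbps -> 29.90 kbps (2 dp)

29.90


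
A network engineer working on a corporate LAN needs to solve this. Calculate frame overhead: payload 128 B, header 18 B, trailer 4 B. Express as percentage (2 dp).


Given: payload = 128 B, header = 18 B, trailer = 4 B
Overhead bytes = header + trailer = 18 + 4 = 22
Total frame = payload + overhead = 128 + 22 = 150
Overhead % = 22 / 150 * 100 = 14.6667% -> 14.67% (2 dp)

14.67


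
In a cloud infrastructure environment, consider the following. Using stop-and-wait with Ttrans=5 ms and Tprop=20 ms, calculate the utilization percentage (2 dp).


Given: Ttrans = 5 ms, Tprop = 20 ms
RTT = 2 * Tprop = 2 * 20 = 40 ms
U = Ttrans / (Ttrans + RTT)
U = 5 / (5 + 40)
U = 5 / 45 = 0.111111
U% = 11.11%

11.11


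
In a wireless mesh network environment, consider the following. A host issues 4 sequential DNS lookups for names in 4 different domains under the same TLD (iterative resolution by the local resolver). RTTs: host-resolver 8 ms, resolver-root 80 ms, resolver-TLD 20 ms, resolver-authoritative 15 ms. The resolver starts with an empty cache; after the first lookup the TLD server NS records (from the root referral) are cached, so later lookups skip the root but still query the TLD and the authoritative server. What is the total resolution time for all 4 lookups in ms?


Lookup 1 (cold cache): local + root + TLD + auth = 8 + 80 + 20 + 15 = 123 ms
Lookups 2..4 (TLD NS cached -> skip root; new domain -> still ask TLD and auth): local + TLD + auth = 8 + 20 + 15 = 43 ms each
Remaining 3 lookups: 3 * 43 = 129 ms
Total = 123 + 129 = 252 ms

252


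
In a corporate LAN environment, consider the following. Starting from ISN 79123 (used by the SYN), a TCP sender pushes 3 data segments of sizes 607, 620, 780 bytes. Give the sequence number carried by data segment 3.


The SYN occupies sequence number ISN = 79123, so the first data byte is ISN + 1 = 79124.
SEQ of data segment i = (ISN + 1) + sum of payload sizes of segments 1..i-1.
Segment 1: SEQ = 79124, payload = 607 bytes
Segment 2: SEQ = 79731, payload = 620 bytes
Segment 3: SEQ = 80351, payload = 780 bytes
SEQ of segment 3 = 79124 + 607 + 620 = 80351

80351


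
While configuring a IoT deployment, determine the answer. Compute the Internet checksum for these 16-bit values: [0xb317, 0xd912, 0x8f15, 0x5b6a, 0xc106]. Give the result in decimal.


Given words: [0xb317, 0xd912, 0x8f15, 0x5b6a, 0xc106]
Step 1: Sum all words
Raw sum = 45847 + 55570 + 36629 + 23402 + 49414 = 210862
Step 2: Fold carry: (14254 + 3) = 14257
One's complement = ~14257 & 0xFFFF = 51278

51278


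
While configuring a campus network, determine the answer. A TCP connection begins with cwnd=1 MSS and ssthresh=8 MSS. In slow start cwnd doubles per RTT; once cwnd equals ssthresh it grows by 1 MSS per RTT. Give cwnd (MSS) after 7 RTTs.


RTT 0: cwnd = 1 MSS (initial)
RTT 1: cwnd = 2 MSS (slow start, doubled)
RTT 2: cwnd = 4 MSS (slow start, doubled)
RTT 3: cwnd = 8 MSS (slow start, doubled)
RTT 4: cwnd = 9 MSS (congestion avoidance, +1)
RTT 5: cwnd = 10 MSS (congestion avoidance, +1)
RTT 6: cwnd = 11 MSS (congestion avoidance, +1)
RTT 7: cwnd = 12 MSS (congestion avoidance, +1)

12


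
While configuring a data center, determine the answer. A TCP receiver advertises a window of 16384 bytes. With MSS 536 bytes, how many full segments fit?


Given: RWND = 16384 bytes, MSS = 536 bytes
Full segments = floor(RWND / MSS)
Full segments = floor(16384 / 536)
Full segments = floor(30.5672) = 30

30


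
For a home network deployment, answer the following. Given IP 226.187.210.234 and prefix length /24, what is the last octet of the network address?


Given: IP = 226.187.210.234, prefix = /24
Subnet mask = 255.255.255.0
Last octet of IP: 234
Last octet of mask: 0
Network last octet = 234 AND 0 = 0

0


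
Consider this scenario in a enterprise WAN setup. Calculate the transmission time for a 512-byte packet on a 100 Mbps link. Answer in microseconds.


Given: packet = 512 bytes, bandwidth = 100 Mbps
Packet in bits = 512 * 8 = 4096 bits
Bandwidth = 100 * 10^6 = 100000000 bps
Time = 4096 / 100000000 seconds
Time in us = 4096 * 10^6 / 100000000 = 40.96

40.96


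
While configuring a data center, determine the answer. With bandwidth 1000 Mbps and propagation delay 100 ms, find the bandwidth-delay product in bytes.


Given: bandwidth = 1000 Mbps, delay = 100 ms
BDP in bits = 1000 * 10^6 * 100 / 1000
BDP in bits = 100000000
BDP in bytes = 100000000 / 8 = 12500000

12500000


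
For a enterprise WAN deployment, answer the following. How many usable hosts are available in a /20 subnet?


Given: subnet mask /20
Host bits = 32 - 20 = 12
Total addresses = 2^12 = 4096
Usable hosts = 4096 - 2 (network + broadcast) = 4094

4094


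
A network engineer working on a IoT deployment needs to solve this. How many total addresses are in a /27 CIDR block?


Given: CIDR prefix /27
Host bits = 32 - 27 = 5
Total addresses = 2^5 = 32

32


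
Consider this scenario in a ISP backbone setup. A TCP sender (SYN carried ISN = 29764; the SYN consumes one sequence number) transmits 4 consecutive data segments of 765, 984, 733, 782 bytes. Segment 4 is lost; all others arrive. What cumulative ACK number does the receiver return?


SYN uses sequence number 29764; first data byte = ISN + 1 = 29765.
Segment 1: SEQ = 29765, len = 765 B, covers [29765, 30529]
Segment 2: SEQ = 30530, len = 984 B, covers [30530, 31513]
Segment 3: SEQ = 31514, len = 733 B, covers [31514, 32246]
Segment 4: SEQ = 32247, len = 782 B, covers [32247, 33028] [LOST]
In-order data received: bytes [29765, 32246] (segments 1..3).
Segment 4 missing -> gap begins at byte 32247.
Cumulative ACK = next expected in-order byte = 29765 + 765 + 984 + 733 = 32247

32247


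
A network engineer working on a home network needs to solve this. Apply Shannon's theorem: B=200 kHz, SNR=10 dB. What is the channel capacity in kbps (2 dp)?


Given: B = 200 kHz, SNR = 10 dB
SNR linear = 10^(10/10) = 10
1 + SNR = 11
log2(11) = 3.4594316186
C = 200 * 1000 * 3.4594316186 = 691886.3237 bps
C = 691.886324 kbps -> 691.89 kbps (2 dp)

691.89


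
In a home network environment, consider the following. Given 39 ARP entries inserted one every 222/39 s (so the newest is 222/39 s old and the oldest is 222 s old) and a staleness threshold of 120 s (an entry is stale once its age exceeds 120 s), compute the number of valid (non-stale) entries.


Ages are k * 222/39 s for k = 1..39 (spacing = 5.6923 s).
Entry k is valid iff k * 222/39 <= 120 iff k <= 39 * 120 / 222 = 21.0811
n_valid = floor(21.0811) = 21
(n_stale = 39 - 21 = 18)

21


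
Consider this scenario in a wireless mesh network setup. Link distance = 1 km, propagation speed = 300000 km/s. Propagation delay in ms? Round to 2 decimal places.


Given: distance = 1 km, speed = 300000 km/s
Delay = distance / speed = 1 / 300000 seconds
Delay in ms = 1 * 1000 / 300000
Delay = 0.0033 ms
Rounded to 2 dp = 0.00 ms

0.00


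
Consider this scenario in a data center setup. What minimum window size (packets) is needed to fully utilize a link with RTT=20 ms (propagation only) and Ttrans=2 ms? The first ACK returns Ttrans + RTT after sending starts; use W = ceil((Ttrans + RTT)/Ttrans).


Given: Ttrans = 2 ms, RTT = 20 ms (= 2 * Tprop, Tprop = 10 ms)
Time until first ACK returns = Ttrans + RTT = 2 + 20 = 22 ms
Need W * Ttrans >= Ttrans + RTT  ->  W >= (Ttrans + RTT) / Ttrans
(Ttrans + RTT) / Ttrans = 22 / 2 = 11
W_min = ceil(11) = 11

11


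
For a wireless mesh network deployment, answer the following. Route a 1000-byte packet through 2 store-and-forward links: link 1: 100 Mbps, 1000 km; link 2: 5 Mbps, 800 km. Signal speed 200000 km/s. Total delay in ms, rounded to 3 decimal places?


Packet = 1000 bytes = 8000 bits. Store-and-forward: sum (t_trans + t_prop) per link.
Link 1: t_trans = 8000/(100*10^6) s = 0.0800 ms; t_prop = 1000/200000 s = 5.0000 ms; subtotal = 5.0800 ms
Link 2: t_trans = 8000/(5*10^6) s = 1.6000 ms; t_prop = 800/200000 s = 4.0000 ms; subtotal = 5.6000 ms
End-to-end = 5.0800 + 5.6000 = 10.6800 ms -> 10.680 ms (3 dp)

10.680


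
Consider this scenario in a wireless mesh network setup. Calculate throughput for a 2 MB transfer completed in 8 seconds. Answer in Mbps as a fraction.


Given: file = 2 MB, time = 8 s
File in Mb = 2 * 8 = 16 Mb
Throughput = 16 / 8 Mbps
Throughput = 2 Mbps

2


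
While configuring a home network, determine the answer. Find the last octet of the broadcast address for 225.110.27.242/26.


Given: IP = 225.110.27.242, prefix = /26
Host bits = 32 - 26 = 6
Network last octet = 242 AND mask = 192
Host part size = 2^6 - 1 = 63
Broadcast last octet = 192 OR 63 = 255

255


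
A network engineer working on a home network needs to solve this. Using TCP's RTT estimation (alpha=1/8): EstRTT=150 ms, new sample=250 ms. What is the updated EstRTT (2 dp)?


Given: EstRTT = 150 ms, SampleRTT = 250 ms, alpha = 1/8
New EstRTT = (1 - alpha) * EstRTT + alpha * SampleRTT
(7/8) * 150 = 131.25
(1/8) * 250 = 31.25
New EstRTT = 131.25 + 31.25 = 162.5 ms -> 162.50 ms (2 dp)

162.50


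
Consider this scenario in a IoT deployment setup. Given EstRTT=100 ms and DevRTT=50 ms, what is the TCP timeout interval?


Given: EstRTT = 100 ms, DevRTT = 50 ms
Timeout = EstRTT + 4 * DevRTT
4 * DevRTT = 4 * 50 = 200
Timeout = 100 + 200 = 300 ms

300


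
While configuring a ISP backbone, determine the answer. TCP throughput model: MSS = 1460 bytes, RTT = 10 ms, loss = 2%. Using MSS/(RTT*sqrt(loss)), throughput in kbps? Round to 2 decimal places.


Given: MSS = 1460 bytes, RTT = 10 ms, loss = 2%
RTT in seconds = 10 / 1000 = 0.01
Loss rate = 2% = 0.02
sqrt(loss) = sqrt(0.02) = 0.141421356237
Throughput (bytes/s) = 1460 / (0.01 * 0.141421356237) = 1032375.9005
Throughput (kbps) = 1032375.9005 * 8 / 1000 = 8259.007204 -> 8259.01 kbps (2 dp)

8259.01


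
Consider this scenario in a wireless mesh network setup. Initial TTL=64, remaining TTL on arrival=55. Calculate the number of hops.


Given: initial TTL = 64, received TTL = 55
Hops = initial TTL - received TTL
Hops = 64 - 55 = 9

9


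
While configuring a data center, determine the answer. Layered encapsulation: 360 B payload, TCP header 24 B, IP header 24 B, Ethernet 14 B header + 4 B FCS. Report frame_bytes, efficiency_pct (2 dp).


TCP segment = 360 + 24 = 384 B
IP packet = 384 + 24 = 408 B
Ethernet frame = 408 + 14 + 4 = 426 B
Efficiency = app / frame = 360 / 426 = 0.845070 = 84.5070% -> 84.51% (2 dp)

426, 84.51


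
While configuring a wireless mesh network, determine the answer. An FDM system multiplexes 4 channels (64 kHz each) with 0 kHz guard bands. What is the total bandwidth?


Given: 4 channels, 64 kHz each, guard = 0 kHz
Channel bandwidth = 4 * 64 = 256 kHz
Guard bands = 3 gaps * 0 kHz = 0 kHz
Total = 256 + 0 = 256 kHz

256


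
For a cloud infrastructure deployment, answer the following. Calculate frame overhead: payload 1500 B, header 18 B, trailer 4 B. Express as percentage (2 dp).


Given: payload = 1500 B, header = 18 B, trailer = 4 B
Overhead bytes = header + trailer = 18 + 4 = 22
Total frame = payload + overhead = 1500 + 22 = 1522
Overhead % = 22 / 1522 * 100 = 1.4455% -> 1.45% (2 dp)

1.45


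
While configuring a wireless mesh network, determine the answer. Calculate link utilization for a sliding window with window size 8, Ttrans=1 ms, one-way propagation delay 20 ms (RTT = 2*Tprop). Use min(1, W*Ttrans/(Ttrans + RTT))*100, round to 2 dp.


Given: W = 8, Ttrans = 1 ms, RTT = 40 ms (= 2 * Tprop, Tprop = 20 ms)
Cycle time = Ttrans + RTT = 1 + 40 = 41 ms (first packet sent until its ACK returns)
W * Ttrans = 8 * 1 = 8 ms of sending per cycle
W * Ttrans / (Ttrans + RTT) = 8 / 41 = 0.195122
U = min(1, 0.195122) = 0.195122
U% = 19.51%

19.51


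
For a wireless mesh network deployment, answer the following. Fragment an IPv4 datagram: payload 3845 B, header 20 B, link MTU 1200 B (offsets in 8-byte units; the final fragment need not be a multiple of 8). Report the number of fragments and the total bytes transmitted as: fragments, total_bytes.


Max data per non-final fragment = floor((MTU - header)/8)*8 = floor((1200 - 20)/8)*8 = floor(1180/8)*8 = 1176 B
Final fragment needs no 8-byte alignment: it can carry up to MTU - header = 1180 B
Non-final fragments needed = ceil((payload - 1180) / 1176) = ceil(2665/1176) = ceil(2.2662) = 3
Number of fragments = 3 + 1 = 4
Fragment sizes (data): 3 * 1176 B + 317 B (last, 317 <= 1180 OK)
Total bytes sent = payload + n_frags * header = 3845 + 4*20 = 3845 + 80 = 3925 B

4, 3925


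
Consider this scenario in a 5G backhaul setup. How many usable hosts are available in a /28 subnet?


Given: subnet mask /28
Host bits = 32 - 28 = 4
Total addresses = 2^4 = 16
Usable hosts = 16 - 2 (network + broadcast) = 14

14


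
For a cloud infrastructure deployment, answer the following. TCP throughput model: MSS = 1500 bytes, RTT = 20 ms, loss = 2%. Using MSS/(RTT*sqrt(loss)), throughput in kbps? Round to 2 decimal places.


Given: MSS = 1500 bytes, RTT = 20 ms, loss = 2%
RTT in seconds = 20 / 1000 = 0.02
Loss rate = 2% = 0.02
sqrt(loss) = sqrt(0.02) = 0.141421356237
Throughput (bytes/s) = 1500 / (0.02 * 0.141421356237) = 530330.0859
Throughput (kbps) = 530330.0859 * 8 / 1000 = 4242.640687 -> 4242.64 kbps (2 dp)

4242.64


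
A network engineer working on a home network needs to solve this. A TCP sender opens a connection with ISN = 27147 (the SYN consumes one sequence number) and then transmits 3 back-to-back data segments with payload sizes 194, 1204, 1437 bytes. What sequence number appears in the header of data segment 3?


The SYN occupies sequence number ISN = 27147, so the first data byte is ISN + 1 = 27148.
SEQ of data segment i = (ISN + 1) + sum of payload sizes of segments 1..i-1.
Segment 1: SEQ = 27148, payload = 194 bytes
Segment 2: SEQ = 27342, payload = 1204 bytes
Segment 3: SEQ = 28546, payload = 1437 bytes
SEQ of segment 3 = 27148 + 194 + 1204 = 28546

28546


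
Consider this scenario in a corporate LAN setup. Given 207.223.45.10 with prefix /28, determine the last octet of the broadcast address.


Given: IP = 207.223.45.10, prefix = /28
Host bits = 32 - 28 = 4
Network last octet = 10 AND mask = 0
Host part size = 2^4 - 1 = 15
Broadcast last octet = 0 OR 15 = 15

15


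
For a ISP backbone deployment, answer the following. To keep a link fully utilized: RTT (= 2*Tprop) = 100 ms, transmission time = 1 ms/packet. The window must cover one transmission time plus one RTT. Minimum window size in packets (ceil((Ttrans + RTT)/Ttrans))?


Given: Ttrans = 1 ms, RTT = 100 ms (= 2 * Tprop, Tprop = 50 ms)
Time until first ACK returns = Ttrans + RTT = 1 + 100 = 101 ms
Need W * Ttrans >= Ttrans + RTT  ->  W >= (Ttrans + RTT) / Ttrans
(Ttrans + RTT) / Ttrans = 101 / 1 = 101
W_min = ceil(101) = 101

101


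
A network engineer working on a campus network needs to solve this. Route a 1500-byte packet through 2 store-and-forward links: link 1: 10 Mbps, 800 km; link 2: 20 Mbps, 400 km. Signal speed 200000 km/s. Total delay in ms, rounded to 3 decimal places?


Packet = 1500 bytes = 12000 bits. Store-and-forward: sum (t_trans + t_prop) per link.
Link 1: t_trans = 12000/(10*10^6) s = 1.2000 ms; t_prop = 800/200000 s = 4.0000 ms; subtotal = 5.2000 ms
Link 2: t_trans = 12000/(20*10^6) s = 0.6000 ms; t_prop = 400/200000 s = 2.0000 ms; subtotal = 2.6000 ms
End-to-end = 5.2000 + 2.6000 = 7.8000 ms -> 7.800 ms (3 dp)

7.800
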